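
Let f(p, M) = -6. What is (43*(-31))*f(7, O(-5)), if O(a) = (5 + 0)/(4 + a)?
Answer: 7998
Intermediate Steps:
O(a) = 5/(4 + a)
(43*(-31))*f(7, O(-5)) = (43*(-31))*(-6) = -1333*(-6) = 7998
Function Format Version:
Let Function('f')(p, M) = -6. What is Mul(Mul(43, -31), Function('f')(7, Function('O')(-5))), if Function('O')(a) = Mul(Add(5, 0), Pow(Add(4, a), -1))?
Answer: 7998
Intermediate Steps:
Function('O')(a) = Mul(5, Pow(Add(4, a), -1))
Mul(Mul(43, -31), Function('f')(7, Function('O')(-5))) = Mul(Mul(43, -31), -6) = Mul(-1333, -6) = 7998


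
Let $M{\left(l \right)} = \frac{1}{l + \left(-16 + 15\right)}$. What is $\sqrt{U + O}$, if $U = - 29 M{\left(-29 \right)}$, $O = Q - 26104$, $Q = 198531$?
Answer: $\frac{\sqrt{155185170}}{30} \approx 415.24$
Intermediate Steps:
$M{\left(l \right)} = \frac{1}{-1 + l}$ ($M{\left(l \right)} = \frac{1}{l - 1} = \frac{1}{-1 + l}$)
$O = 172427$ ($O = 198531 - 26104 = 172427$)
$U = \frac{29}{30}$ ($U = - \frac{29}{-1 - 29} = - \frac{29}{-30} = \left(-29\right) \left(- \frac{1}{30}\right) = \frac{29}{30} \approx 0.96667$)
$\sqrt{U + O} = \sqrt{\frac{29}{30} + 172427} = \sqrt{\frac{5172839}{30}} = \frac{\sqrt{155185170}}{30}$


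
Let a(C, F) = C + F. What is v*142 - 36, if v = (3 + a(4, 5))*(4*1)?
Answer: 6780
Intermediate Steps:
v = 48 (v = (3 + (4 + 5))*(4*1) = (3 + 9)*4 = 12*4 = 48)
v*142 - 36 = 48*142 - 36 = 6816 - 36 = 6780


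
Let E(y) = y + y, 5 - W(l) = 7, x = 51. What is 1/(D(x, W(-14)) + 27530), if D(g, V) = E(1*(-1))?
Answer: 1/27528 ≈ 3.6327e-5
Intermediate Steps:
W(l) = -2 (W(l) = 5 - 1*7 = 5 - 7 = -2)
E(y) = 2*y
D(g, V) = -2 (D(g, V) = 2*(1*(-1)) = 2*(-1) = -2)
1/(D(x, W(-14)) + 27530) = 1/(-2 + 27530) = 1/27528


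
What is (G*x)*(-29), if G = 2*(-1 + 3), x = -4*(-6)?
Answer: -2784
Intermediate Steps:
x = 24
G = 4 (G = 2*2 = 4)
(G*x)*(-29) = (4*24)*(-29) = 96*(-29) = -2784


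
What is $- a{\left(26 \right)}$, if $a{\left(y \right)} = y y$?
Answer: $-676$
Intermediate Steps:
$a{\left(y \right)} = y^{2}$
$- a{\left(26 \right)} = - 26^{2} = \left(-1\right) 676 = -676$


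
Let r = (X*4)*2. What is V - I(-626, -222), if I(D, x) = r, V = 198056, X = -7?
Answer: 198112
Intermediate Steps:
r = -56 (r = -7*4*2 = -28*2 = -56)
I(D, x) = -56
V - I(-626, -222) = 198056 - 1*(-56) = 198056 + 56 = 198112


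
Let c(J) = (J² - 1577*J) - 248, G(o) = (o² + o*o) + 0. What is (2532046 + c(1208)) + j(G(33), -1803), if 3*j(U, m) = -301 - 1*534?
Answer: 6257303/3 ≈ 2.0858e+6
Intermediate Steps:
G(o) = 2*o² (G(o) = (o² + o²) + 0 = 2*o² + 0 = 2*o²)
c(J) = -248 + J² - 1577*J
j(U, m) = -835/3 (j(U, m) = (-301 - 1*534)/3 = (-301 - 534)/3 = (⅓)*(-835) = -835/3)
(2532046 + c(1208)) + j(G(33), -1803) = (2532046 + (-248 + 1208² - 1577*1208)) - 835/3 = (2532046 + (-248 + 1459264 - 1905016)) - 835/3 = (2532046 - 446000) - 835/3 = 2086046 - 835/3 = 6257303/3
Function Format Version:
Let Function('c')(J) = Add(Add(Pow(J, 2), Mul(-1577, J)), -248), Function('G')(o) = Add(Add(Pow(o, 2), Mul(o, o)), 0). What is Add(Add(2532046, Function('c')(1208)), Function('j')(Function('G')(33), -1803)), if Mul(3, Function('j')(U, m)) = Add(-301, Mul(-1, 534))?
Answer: Rational(6257303, 3) ≈ 2.0858e+6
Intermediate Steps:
Function('G')(o) = Mul(2, Pow(o, 2)) (Function('G')(o) = Add(Add(Pow(o, 2), Pow(o, 2)), 0) = Add(Mul(2, Pow(o, 2)), 0) = Mul(2, Pow(o, 2)))
Function('c')(J) = Add(-248, Pow(J, 2), Mul(-1577, J))
Function('j')(U, m) = Rational(-835, 3) (Function('j')(U, m) = Mul(Rational(1, 3), Add(-301, Mul(-1, 534))) = Mul(Rational(1, 3), Add(-301, -534)) = Mul(Rational(1, 3), -835) = Rational(-835, 3))
Add(Add(2532046, Function('c')(1208)), Function('j')(Function('G')(33), -1803)) = Add(Add(2532046, Add(-248, Pow(1208, 2), Mul(-1577, 1208))), Rational(-835, 3)) = Add(Add(2532046, Add(-248, 1459264, -1905016)), Rational(-835, 3)) = Add(Add(2532046, -446000), Rational(-835, 3)) = Add(2086046, Rational(-835, 3)) = Rational(6257303, 3)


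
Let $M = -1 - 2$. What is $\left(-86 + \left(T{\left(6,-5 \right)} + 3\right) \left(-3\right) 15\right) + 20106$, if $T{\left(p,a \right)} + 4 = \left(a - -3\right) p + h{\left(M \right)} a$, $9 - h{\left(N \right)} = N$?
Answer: $23305$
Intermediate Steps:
$M = -3$
$h{\left(N \right)} = 9 - N$
$T{\left(p,a \right)} = -4 + 12 a + p \left(3 + a\right)$ ($T{\left(p,a \right)} = -4 + \left(\left(a - -3\right) p + \left(9 - -3\right) a\right) = -4 + \left(\left(a + 3\right) p + \left(9 + 3\right) a\right) = -4 + \left(\left(3 + a\right) p + 12 a\right) = -4 + \left(p \left(3 + a\right) + 12 a\right) = -4 + \left(12 a + p \left(3 + a\right)\right) = -4 + 12 a + p \left(3 + a\right)$)
$\left(-86 + \left(T{\left(6,-5 \right)} + 3\right) \left(-3\right) 15\right) + 20106 = \left(-86 + \left(\left(-4 + 3 \cdot 6 + 12 \left(-5\right) - 30\right) + 3\right) \left(-3\right) 15\right) + 20106 = \left(-86 + \left(\left(-4 + 18 - 60 - 30\right) + 3\right) \left(-3\right) 15\right) + 20106 = \left(-86 + \left(-76 + 3\right) \left(-3\right) 15\right) + 20106 = \left(-86 + \left(-73\right) \left(-3\right) 15\right) + 20106 = \left(-86 + 219 \cdot 15\right) + 20106 = \left(-86 + 3285\right) + 20106 = 3199 + 20106 = 23305$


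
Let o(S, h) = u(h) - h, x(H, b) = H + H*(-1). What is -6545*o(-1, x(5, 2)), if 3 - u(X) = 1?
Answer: -13090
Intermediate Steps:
u(X) = 2 (u(X) = 3 - 1*1 = 3 - 1 = 2)
x(H, b) = 0 (x(H, b) = H - H = 0)
o(S, h) = 2 - h
-6545*o(-1, x(5, 2)) = -6545*(2 - 1*0) = -6545*(2 + 0) = -6545*2 = -13090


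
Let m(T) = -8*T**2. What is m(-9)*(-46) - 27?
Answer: 29781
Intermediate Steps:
m(-9)*(-46) - 27 = -8*(-9)**2*(-46) - 27 = -8*81*(-46) - 27 = -648*(-46) - 27 = 29808 - 27 = 29781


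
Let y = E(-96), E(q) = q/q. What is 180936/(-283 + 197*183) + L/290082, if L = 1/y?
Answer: 6560789065/1296956622 ≈ 5.0586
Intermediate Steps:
E(q) = 1
y = 1
L = 1 (L = 1/1 = 1)
180936/(-283 + 197*183) + L/290082 = 180936/(-283 + 197*183) + 1/290082 = 180936/(-283 + 36051) + 1*(1/290082) = 180936/35768 + 1/290082 = 180936*(1/35768) + 1/290082 = 22617/4471 + 1/290082 = 6560789065/1296956622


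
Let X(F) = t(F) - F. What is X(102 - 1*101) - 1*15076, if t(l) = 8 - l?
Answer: -15070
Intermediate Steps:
X(F) = 8 - 2*F (X(F) = (8 - F) - F = 8 - 2*F)
X(102 - 1*101) - 1*15076 = (8 - 2*(102 - 1*101)) - 1*15076 = (8 - 2*(102 - 101)) - 15076 = (8 - 2*1) - 15076 = (8 - 2) - 15076 = 6 - 15076 = -15070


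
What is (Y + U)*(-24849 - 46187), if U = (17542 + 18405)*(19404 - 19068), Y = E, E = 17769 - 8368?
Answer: -858654256348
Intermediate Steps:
E = 9401
Y = 9401
U = 12078192 (U = 35947*336 = 12078192)
(Y + U)*(-24849 - 46187) = (9401 + 12078192)*(-24849 - 46187) = 12087593*(-71036) = -858654256348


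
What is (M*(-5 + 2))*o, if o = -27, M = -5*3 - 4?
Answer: -1539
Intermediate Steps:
M = -19 (M = -15 - 4 = -19)
(M*(-5 + 2))*o = -19*(-5 + 2)*(-27) = -19*(-3)*(-27) = 57*(-27) = -1539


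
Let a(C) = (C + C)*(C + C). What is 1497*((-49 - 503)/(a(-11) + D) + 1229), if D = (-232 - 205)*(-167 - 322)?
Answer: 394044802557/214177 ≈ 1.8398e+6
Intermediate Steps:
a(C) = 4*C² (a(C) = (2*C)*(2*C) = 4*C²)
D = 213693 (D = -437*(-489) = 213693)
1497*((-49 - 503)/(a(-11) + D) + 1229) = 1497*((-49 - 503)/(4*(-11)² + 213693) + 1229) = 1497*(-552/(4*121 + 213693) + 1229) = 1497*(-552/(484 + 213693) + 1229) = 1497*(-552/214177 + 1229) = 1497*(263222981/214177) = 394044802557/214177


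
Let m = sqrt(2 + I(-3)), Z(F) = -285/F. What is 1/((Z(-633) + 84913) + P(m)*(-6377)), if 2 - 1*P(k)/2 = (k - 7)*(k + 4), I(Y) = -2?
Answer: -211/62816082 ≈ -3.3590e-6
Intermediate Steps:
m = 0 (m = sqrt(2 - 2) = sqrt(0) = 0)
P(k) = 4 - 2*(-7 + k)*(4 + k) (P(k) = 4 - 2*(k - 7)*(k + 4) = 4 - 2*(-7 + k)*(4 + k))
1/((Z(-633) + 84913) + P(m)*(-6377)) = 1/((-285/(-633) + 84913) + (60 - 2*0**2 + 6*0)*(-6377)) = 1/((-285*(-1/633) + 84913) + (60 - 2*0 + 0)*(-6377)) = 1/((95/211 + 84913) + (60 + 0 + 0)*(-6377)) = 1/(17916738/211 + 60*(-6377)) = 1/(17916738/211 - 382620) = 1/(-62816082/211) = -211/62816082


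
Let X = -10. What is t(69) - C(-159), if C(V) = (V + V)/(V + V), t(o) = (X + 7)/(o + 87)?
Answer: -53/52 ≈ -1.0192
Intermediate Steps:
t(o) = -3/(87 + o) (t(o) = (-10 + 7)/(o + 87) = -3/(87 + o))
C(V) = 1 (C(V) = (2*V)/((2*V)) = (2*V)*(1/(2*V)) = 1)
t(69) - C(-159) = -3/(87 + 69) - 1*1 = -3/156 - 1 = -3*1/156 - 1 = -1/52 - 1 = -53/52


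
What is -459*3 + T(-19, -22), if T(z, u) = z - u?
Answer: -1374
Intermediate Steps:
-459*3 + T(-19, -22) = -459*3 + (-19 - 1*(-22)) = -1377 + (-19 + 22) = -1377 + 3 = -1374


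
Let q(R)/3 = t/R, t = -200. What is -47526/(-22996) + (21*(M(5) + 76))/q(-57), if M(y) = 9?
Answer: 39470727/229960 ≈ 171.64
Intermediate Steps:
q(R) = -600/R (q(R) = 3*(-200/R) = -600/R)
-47526/(-22996) + (21*(M(5) + 76))/q(-57) = -47526/(-22996) + (21*(9 + 76))/((-600/(-57))) = -47526*(-1/22996) + (21*85)/((-600*(-1/57))) = 23763/11498 + 1785/(200/19) = 23763/11498 + 1785*(19/200) = 23763/11498 + 6783/40 = 39470727/229960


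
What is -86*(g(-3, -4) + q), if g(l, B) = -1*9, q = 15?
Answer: -516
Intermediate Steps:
g(l, B) = -9
-86*(g(-3, -4) + q) = -86*(-9 + 15) = -86*6 = -516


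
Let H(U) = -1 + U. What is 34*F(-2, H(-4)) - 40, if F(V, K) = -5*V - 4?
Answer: 164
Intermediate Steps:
F(V, K) = -4 - 5*V
34*F(-2, H(-4)) - 40 = 34*(-4 - 5*(-2)) - 40 = 34*(-4 + 10) - 40 = 34*6 - 40 = 204 - 40 = 164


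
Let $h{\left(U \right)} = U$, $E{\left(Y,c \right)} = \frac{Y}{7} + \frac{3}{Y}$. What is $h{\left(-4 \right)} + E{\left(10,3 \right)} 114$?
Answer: $\frac{6757}{35} \approx 193.06$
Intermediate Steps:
$E{\left(Y,c \right)} = \frac{3}{Y} + \frac{Y}{7}$ ($E{\left(Y,c \right)} = Y \frac{1}{7} + \frac{3}{Y} = \frac{Y}{7} + \frac{3}{Y} = \frac{3}{Y} + \frac{Y}{7}$)
$h{\left(-4 \right)} + E{\left(10,3 \right)} 114 = -4 + \left(\frac{3}{10} + \frac{1}{7} \cdot 10\right) 114 = -4 + \left(3 \cdot \frac{1}{10} + \frac{10}{7}\right) 114 = -4 + \left(\frac{3}{10} + \frac{10}{7}\right) 114 = -4 + \frac{121}{70} \cdot 114 = -4 + \frac{6897}{35} = \frac{6757}{35}$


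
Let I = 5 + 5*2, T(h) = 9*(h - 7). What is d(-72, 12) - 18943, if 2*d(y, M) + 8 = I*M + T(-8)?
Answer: -37849/2 ≈ -18925.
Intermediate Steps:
T(h) = -63 + 9*h (T(h) = 9*(-7 + h) = -63 + 9*h)
I = 15 (I = 5 + 10 = 15)
d(y, M) = -143/2 + 15*M/2 (d(y, M) = -4 + (15*M + (-63 + 9*(-8)))/2 = -4 + (15*M + (-63 - 72))/2 = -4 + (15*M - 135)/2 = -4 + (-135 + 15*M)/2 = -4 + (-135/2 + 15*M/2) = -143/2 + 15*M/2)
d(-72, 12) - 18943 = (-143/2 + (15/2)*12) - 18943 = (-143/2 + 90) - 18943 = 37/2 - 18943 = -37849/2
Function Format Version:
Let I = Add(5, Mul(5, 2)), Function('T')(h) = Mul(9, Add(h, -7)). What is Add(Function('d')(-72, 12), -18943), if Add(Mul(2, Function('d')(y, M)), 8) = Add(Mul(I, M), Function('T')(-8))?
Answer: Rational(-37849, 2) ≈ -18925.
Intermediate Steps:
Function('T')(h) = Add(-63, Mul(9, h)) (Function('T')(h) = Mul(9, Add(-7, h)) = Add(-63, Mul(9, h)))
I = 15 (I = Add(5, 10) = 15)
Function('d')(y, M) = Add(Rational(-143, 2), Mul(Rational(15, 2), M)) (Function('d')(y, M) = Add(-4, Mul(Rational(1, 2), Add(Mul(15, M), Add(-63, Mul(9, -8))))) = Add(-4, Mul(Rational(1, 2), Add(Mul(15, M), Add(-63, -72)))) = Add(-4, Mul(Rational(1, 2), Add(Mul(15, M), -135))) = Add(-4, Mul(Rational(1, 2), Add(-135, Mul(15, M)))) = Add(-4, Add(Rational(-135, 2), Mul(Rational(15, 2), M))) = Add(Rational(-143, 2), Mul(Rational(15, 2), M)))
Add(Function('d')(-72, 12), -18943) = Add(Add(Rational(-143, 2), Mul(Rational(15, 2), 12)), -18943) = Add(Add(Rational(-143, 2), 90), -18943) = Add(Rational(37, 2), -18943) = Rational(-37849, 2)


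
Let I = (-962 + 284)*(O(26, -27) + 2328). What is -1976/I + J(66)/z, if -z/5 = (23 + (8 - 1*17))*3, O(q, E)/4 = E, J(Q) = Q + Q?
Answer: -826109/1317015 ≈ -0.62726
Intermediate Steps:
J(Q) = 2*Q
O(q, E) = 4*E
I = -1505160 (I = (-962 + 284)*(4*(-27) + 2328) = -678*(-108 + 2328) = -678*2220 = -1505160)
z = -210 (z = -5*(23 + (8 - 1*17))*3 = -5*(23 + (8 - 17))*3 = -5*(23 - 9)*3 = -70*3 = -5*42 = -210)
-1976/I + J(66)/z = -1976/(-1505160) + (2*66)/(-210) = -1976*(-1/1505160) + 132*(-1/210) = 247/188145 - 22/35 = -826109/1317015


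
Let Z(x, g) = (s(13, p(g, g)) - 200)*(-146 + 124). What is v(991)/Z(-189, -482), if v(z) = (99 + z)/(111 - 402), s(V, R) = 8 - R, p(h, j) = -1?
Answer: -545/611391 ≈ -0.00089141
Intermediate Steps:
v(z) = -33/97 - z/291 (v(z) = (99 + z)/(-291) = (99 + z)*(-1/291) = -33/97 - z/291)
Z(x, g) = 4202 (Z(x, g) = ((8 - 1*(-1)) - 200)*(-146 + 124) = ((8 + 1) - 200)*(-22) = (9 - 200)*(-22) = -191*(-22) = 4202)
v(991)/Z(-189, -482) = (-33/97 - 1/291*991)/4202 = (-33/97 - 991/291)*(1/4202) = -1090/291*1/4202 = -545/611391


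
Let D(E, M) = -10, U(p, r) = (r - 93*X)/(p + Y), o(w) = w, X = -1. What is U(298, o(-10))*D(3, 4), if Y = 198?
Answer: -415/248 ≈ -1.6734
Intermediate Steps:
U(p, r) = (93 + r)/(198 + p) (U(p, r) = (r - 93*(-1))/(p + 198) = (r + 93)/(198 + p) = (93 + r)/(198 + p))
U(298, o(-10))*D(3, 4) = ((93 - 10)/(198 + 298))*(-10) = (83/496)*(-10) = -415/248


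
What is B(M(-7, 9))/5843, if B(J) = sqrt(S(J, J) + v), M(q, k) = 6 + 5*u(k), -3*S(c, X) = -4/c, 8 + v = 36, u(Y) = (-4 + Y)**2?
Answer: 16*sqrt(16899)/2296299 ≈ 0.00090578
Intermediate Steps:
v = 28 (v = -8 + 36 = 28)
S(c, X) = 4/(3*c) (S(c, X) = -(-4)/(3*c) = 4/(3*c))
M(q, k) = 6 + 5*(-4 + k)**2
B(J) = sqrt(28 + 4/(3*J)) (B(J) = sqrt(4/(3*J) + 28) = sqrt(28 + 4/(3*J)))
B(M(-7, 9))/5843 = (2*sqrt(63 + 3/(6 + 5*(-4 + 9)**2))/3)/5843 = (2*sqrt(63 + 3/(6 + 5*5**2))/3)*(1/5843) = (2*sqrt(63 + 3/(6 + 5*25))/3)*(1/5843) = (2*sqrt(63 + 3/(6 + 125))/3)*(1/5843) = (2*sqrt(63 + 3/131)/3)*(1/5843) = (2*sqrt(8256/131)/3)*(1/5843) = (2*(8*sqrt(16899)/131)/3)*(1/5843) = (16*sqrt(16899)/393)*(1/5843) = 16*sqrt(16899)/2296299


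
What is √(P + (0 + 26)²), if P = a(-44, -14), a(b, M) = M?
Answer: √662 ≈ 25.729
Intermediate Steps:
P = -14
√(P + (0 + 26)²) = √(-14 + (0 + 26)²) = √(-14 + 26²) = √(-14 + 676) = √662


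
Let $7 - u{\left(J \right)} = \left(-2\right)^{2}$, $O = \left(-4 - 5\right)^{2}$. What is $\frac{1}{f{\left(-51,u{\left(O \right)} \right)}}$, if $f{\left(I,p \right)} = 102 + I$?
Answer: $\frac{1}{51} \approx 0.019608$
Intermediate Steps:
$O = 81$ ($O = \left(-9\right)^{2} = 81$)
$u{\left(J \right)} = 3$ ($u{\left(J \right)} = 7 - \left(-2\right)^{2} = 7 - 4 = 3$)
$\frac{1}{f{\left(-51,u{\left(O \right)} \right)}} = \frac{1}{102 - 51} = \frac{1}{51}$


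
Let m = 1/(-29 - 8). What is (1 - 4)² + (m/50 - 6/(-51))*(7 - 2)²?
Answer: 15005/1258 ≈ 11.928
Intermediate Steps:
m = -1/37 (m = 1/(-37) = -1/37 ≈ -0.027027)
(1 - 4)² + (m/50 - 6/(-51))*(7 - 2)² = (1 - 4)² + (-1/37/50 - 6/(-51))*(7 - 2)² = (-3)² + (-1/37*1/50 - 6*(-1/51))*5² = 9 + (-1/1850 + 2/17)*25 = 9 + (3683/31450)*25 = 9 + 3683/1258 = 15005/1258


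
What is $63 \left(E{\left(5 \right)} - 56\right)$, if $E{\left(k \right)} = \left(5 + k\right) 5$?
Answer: $-378$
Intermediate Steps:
$E{\left(k \right)} = 25 + 5 k$
$63 \left(E{\left(5 \right)} - 56\right) = 63 \left(\left(25 + 5 \cdot 5\right) - 56\right) = 63 \left(\left(25 + 25\right) - 56\right) = 63 \left(50 - 56\right) = 63 \left(-6\right) = -378$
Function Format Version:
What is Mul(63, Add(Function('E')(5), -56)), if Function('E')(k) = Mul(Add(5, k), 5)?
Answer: -378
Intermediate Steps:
Function('E')(k) = Add(25, Mul(5, k))
Mul(63, Add(Function('E')(5), -56)) = Mul(63, Add(Add(25, Mul(5, 5)), -56)) = Mul(63, Add(Add(25, 25), -56)) = Mul(63, Add(50, -56)) = Mul(63, -6) = -378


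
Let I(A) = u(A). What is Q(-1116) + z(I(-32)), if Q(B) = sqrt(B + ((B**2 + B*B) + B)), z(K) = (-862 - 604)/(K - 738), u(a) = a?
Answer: 733/385 + 6*sqrt(69130) ≈ 1579.5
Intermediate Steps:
I(A) = A
z(K) = -1466/(-738 + K)
Q(B) = sqrt(2*B + 2*B**2) (Q(B) = sqrt(B + ((B**2 + B**2) + B)) = sqrt(B + (2*B**2 + B)) = sqrt(B + (B + 2*B**2)) = sqrt(2*B + 2*B**2))
Q(-1116) + z(I(-32)) = sqrt(2)*sqrt(-1116*(1 - 1116)) - 1466/(-738 - 32) = sqrt(2)*sqrt(-1116*(-1115)) - 1466/(-770) = sqrt(2)*sqrt(1244340) - 1466*(-1/770) = sqrt(2)*(6*sqrt(34565)) + 733/385 = 6*sqrt(69130) + 733/385 = 733/385 + 6*sqrt(69130)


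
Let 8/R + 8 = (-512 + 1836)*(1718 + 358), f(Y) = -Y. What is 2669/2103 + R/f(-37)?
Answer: 33929261584/26734069947 ≈ 1.2691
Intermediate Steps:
R = 1/343577 (R = 8/(-8 + (-512 + 1836)*(1718 + 358)) = 8/(-8 + 1324*2076) = 8/(-8 + 2748624) = 8/2748616 = 8*(1/2748616) = 1/343577 ≈ 2.9106e-6)
2669/2103 + R/f(-37) = 2669/2103 + 1/(343577*((-1*(-37)))) = 2669*(1/2103) + (1/343577)/37 = 2669/2103 + (1/343577)*(1/37) = 2669/2103 + 1/12712349 = 33929261584/26734069947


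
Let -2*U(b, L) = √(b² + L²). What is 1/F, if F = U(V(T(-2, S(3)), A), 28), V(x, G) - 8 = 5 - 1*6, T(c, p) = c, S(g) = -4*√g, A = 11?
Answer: -2*√17/119 ≈ -0.069296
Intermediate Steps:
V(x, G) = 7 (V(x, G) = 8 + (5 - 1*6) = 8 + (5 - 6) = 8 - 1 = 7)
U(b, L) = -√(L² + b²)/2 (U(b, L) = -√(b² + L²)/2 = -√(L² + b²)/2)
F = -7*√17/2 (F = -√(28² + 7²)/2 = -√(784 + 49)/2 = -7*√17/2 ≈ -14.431)
1/F = 1/(-7*√17/2) = -2*√17/119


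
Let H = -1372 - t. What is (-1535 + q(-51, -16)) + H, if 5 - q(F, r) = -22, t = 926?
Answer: -3806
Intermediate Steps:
H = -2298 (H = -1372 - 1*926 = -1372 - 926 = -2298)
q(F, r) = 27 (q(F, r) = 5 - 1*(-22) = 5 + 22 = 27)
(-1535 + q(-51, -16)) + H = (-1535 + 27) - 2298 = -1508 - 2298 = -3806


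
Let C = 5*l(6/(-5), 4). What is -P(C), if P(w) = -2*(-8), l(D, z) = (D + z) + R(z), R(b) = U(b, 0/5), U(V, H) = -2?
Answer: -16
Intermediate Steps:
R(b) = -2
l(D, z) = -2 + D + z (l(D, z) = (D + z) - 2 = -2 + D + z)
C = 4 (C = 5*(-2 + 6/(-5) + 4) = 5*(-2 + 6*(-1/5) + 4) = 5*(-2 - 6/5 + 4) = 5*(4/5) = 4)
P(w) = 16
-P(C) = -1*16 = -16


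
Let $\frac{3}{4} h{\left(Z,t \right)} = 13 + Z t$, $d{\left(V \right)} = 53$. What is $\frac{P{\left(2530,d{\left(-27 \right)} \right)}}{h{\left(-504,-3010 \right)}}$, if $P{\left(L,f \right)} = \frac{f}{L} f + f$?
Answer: $\frac{410697}{15352576360} \approx 2.6751 \cdot 10^{-5}$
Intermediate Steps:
$h{\left(Z,t \right)} = \frac{52}{3} + \frac{4 Z t}{3}$ ($h{\left(Z,t \right)} = \frac{4 \left(13 + Z t\right)}{3} = \frac{52}{3} + \frac{4 Z t}{3}$)
$P{\left(L,f \right)} = f + \frac{f^{2}}{L}$ ($P{\left(L,f \right)} = \frac{f^{2}}{L} + f = f + \frac{f^{2}}{L}$)
$\frac{P{\left(2530,d{\left(-27 \right)} \right)}}{h{\left(-504,-3010 \right)}} = \frac{53 \cdot \frac{1}{2530} \left(2530 + 53\right)}{\frac{52}{3} + \frac{4}{3} \left(-504\right) \left(-3010\right)} = \frac{53 \cdot \frac{1}{2530} \cdot 2583}{\frac{52}{3} + 2022720} = \frac{136899}{2530 \cdot \frac{6068212}{3}} = \frac{136899}{2530} \cdot \frac{3}{6068212} = \frac{410697}{15352576360}$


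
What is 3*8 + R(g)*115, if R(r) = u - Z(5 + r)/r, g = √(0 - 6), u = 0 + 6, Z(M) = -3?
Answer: 714 - 115*I*√6/2 ≈ 714.0 - 140.85*I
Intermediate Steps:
u = 6
g = I*√6 (g = √(-6) = I*√6 ≈ 2.4495*I)
R(r) = 6 + 3/r (R(r) = 6 - (-3)/r = 6 + 3/r)
3*8 + R(g)*115 = 3*8 + (6 + 3/((I*√6)))*115 = 24 + (6 + 3*(-I*√6/6))*115 = 24 + (6 - I*√6/2)*115 = 24 + (690 - 115*I*√6/2) = 714 - 115*I*√6/2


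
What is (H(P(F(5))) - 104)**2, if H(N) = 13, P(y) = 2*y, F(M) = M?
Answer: 8281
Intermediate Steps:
(H(P(F(5))) - 104)**2 = (13 - 104)**2 = (-91)**2 = 8281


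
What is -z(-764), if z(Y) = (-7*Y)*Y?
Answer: 4085872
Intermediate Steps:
z(Y) = -7*Y²
-z(-764) = -(-7)*(-764)² = -(-7)*583696 = -1*(-4085872) = 4085872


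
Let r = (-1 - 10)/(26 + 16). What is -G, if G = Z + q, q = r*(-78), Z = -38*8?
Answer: 1985/7 ≈ 283.57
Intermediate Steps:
Z = -304
r = -11/42 ≈ -0.26190
q = 143/7 (q = -11/42*(-78) = 143/7 ≈ 20.429)
G = -1985/7 (G = -304 + 143/7 = -1985/7 ≈ -283.57)
-G = -1*(-1985/7) = 1985/7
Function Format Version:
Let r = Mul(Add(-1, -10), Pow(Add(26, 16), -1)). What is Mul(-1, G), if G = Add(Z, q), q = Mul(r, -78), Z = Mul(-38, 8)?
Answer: Rational(1985, 7) ≈ 283.57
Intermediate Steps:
Z = -304
r = Rational(-11, 42) (r = Mul(-11, Pow(42, -1)) = Mul(-11, Rational(1, 42)) = Rational(-11, 42) ≈ -0.26190)
q = Rational(143, 7) (q = Mul(Rational(-11, 42), -78) = Rational(143, 7) ≈ 20.429)
G = Rational(-1985, 7) (G = Add(-304, Rational(143, 7)) = Rational(-1985, 7) ≈ -283.57)
Mul(-1, G) = Mul(-1, Rational(-1985, 7)) = Rational(1985, 7)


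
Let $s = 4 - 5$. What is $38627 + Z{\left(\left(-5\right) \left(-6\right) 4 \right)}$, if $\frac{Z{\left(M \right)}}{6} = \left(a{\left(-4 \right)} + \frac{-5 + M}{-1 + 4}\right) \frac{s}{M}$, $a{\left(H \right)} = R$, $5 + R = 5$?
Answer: $\frac{463501}{12} \approx 38625.0$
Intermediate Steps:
$R = 0$ ($R = -5 + 5 = 0$)
$s = -1$ ($s = 4 - 5 = -1$)
$a{\left(H \right)} = 0$
$Z{\left(M \right)} = - \frac{6 \left(- \frac{5}{3} + \frac{M}{3}\right)}{M}$ ($Z{\left(M \right)} = 6 \left(0 + \frac{-5 + M}{-1 + 4}\right) \left(- \frac{1}{M}\right) = 6 \left(0 + \frac{-5 + M}{3}\right) \left(- \frac{1}{M}\right) = 6 \left(0 + \left(-5 + M\right) \frac{1}{3}\right) \left(- \frac{1}{M}\right) = 6 \left(0 + \left(- \frac{5}{3} + \frac{M}{3}\right)\right) \left(- \frac{1}{M}\right) = 6 \left(- \frac{5}{3} + \frac{M}{3}\right) \left(- \frac{1}{M}\right) = 6 \left(- \frac{- \frac{5}{3} + \frac{M}{3}}{M}\right) = - \frac{6 \left(- \frac{5}{3} + \frac{M}{3}\right)}{M}$)
$38627 + Z{\left(\left(-5\right) \left(-6\right) 4 \right)} = 38627 - \left(2 - \frac{10}{\left(-5\right) \left(-6\right) 4}\right) = 38627 - \left(2 - \frac{10}{30 \cdot 4}\right) = 38627 - \left(2 - \frac{10}{120}\right) = 38627 + \left(-2 + 10 \cdot \frac{1}{120}\right) = 38627 + \left(-2 + \frac{1}{12}\right) = 38627 - \frac{23}{12} = \frac{463501}{12}$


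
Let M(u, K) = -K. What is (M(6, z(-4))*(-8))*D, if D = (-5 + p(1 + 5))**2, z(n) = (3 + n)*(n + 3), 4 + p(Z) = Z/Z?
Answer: 512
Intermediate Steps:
p(Z) = -3 (p(Z) = -4 + Z/Z = -4 + 1 = -3)
z(n) = (3 + n)**2 (z(n) = (3 + n)*(3 + n) = (3 + n)**2)
D = 64 (D = (-5 - 3)**2 = (-8)**2 = 64)
(M(6, z(-4))*(-8))*D = (-(3 - 4)**2*(-8))*64 = (-1*(-1)**2*(-8))*64 = (-1*1*(-8))*64 = -1*(-8)*64 = 8*64 = 512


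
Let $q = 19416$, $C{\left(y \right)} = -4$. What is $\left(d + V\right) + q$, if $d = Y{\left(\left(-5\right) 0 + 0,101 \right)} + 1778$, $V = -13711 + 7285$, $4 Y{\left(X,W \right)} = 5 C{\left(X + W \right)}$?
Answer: $14763$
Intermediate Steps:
$Y{\left(X,W \right)} = -5$ ($Y{\left(X,W \right)} = \frac{5 \left(-4\right)}{4} = \frac{1}{4} \left(-20\right) = -5$)
$V = -6426$
$d = 1773$ ($d = -5 + 1778 = 1773$)
$\left(d + V\right) + q = \left(1773 - 6426\right) + 19416 = -4653 + 19416 = 14763$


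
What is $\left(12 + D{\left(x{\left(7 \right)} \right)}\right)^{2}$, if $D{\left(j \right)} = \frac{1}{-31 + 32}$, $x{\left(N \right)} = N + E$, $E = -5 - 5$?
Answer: $169$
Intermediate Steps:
$E = -10$
$x{\left(N \right)} = -10 + N$ ($x{\left(N \right)} = N - 10 = -10 + N$)
$D{\left(j \right)} = 1$ ($D{\left(j \right)} = 1^{-1} = 1$)
$\left(12 + D{\left(x{\left(7 \right)} \right)}\right)^{2} = \left(12 + 1\right)^{2} = 13^{2} = 169$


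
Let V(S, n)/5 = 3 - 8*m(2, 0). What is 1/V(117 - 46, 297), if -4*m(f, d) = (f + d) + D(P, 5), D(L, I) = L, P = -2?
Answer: 1/15 ≈ 0.066667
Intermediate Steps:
m(f, d) = ½ - d/4 - f/4 (m(f, d) = -((f + d) - 2)/4 = -((d + f) - 2)/4 = -(-2 + d + f)/4 = ½ - d/4 - f/4)
V(S, n) = 15 (V(S, n) = 5*(3 - 8*(½ - ¼*0 - ¼*2)) = 5*(3 - 8*(½ + 0 - ½)) = 5*(3 - 8*0) = 5*(3 + 0) = 5*3 = 15)
1/V(117 - 46, 297) = 1/15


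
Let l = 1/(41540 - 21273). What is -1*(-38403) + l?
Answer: 778313602/20267 ≈ 38403.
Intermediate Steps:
l = 1/20267 ≈ 4.9341e-5
-1*(-38403) + l = -1*(-38403) + 1/20267 = 38403 + 1/20267 = 778313602/20267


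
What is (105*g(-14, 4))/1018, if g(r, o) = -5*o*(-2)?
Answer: 2100/509 ≈ 4.1257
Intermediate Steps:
g(r, o) = 10*o
(105*g(-14, 4))/1018 = (105*(10*4))/1018 = (105*40)*(1/1018) = 4200*(1/1018) = 2100/509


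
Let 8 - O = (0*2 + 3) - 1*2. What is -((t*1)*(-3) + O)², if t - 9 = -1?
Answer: -289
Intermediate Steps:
t = 8 (t = 9 - 1 = 8)
O = 7 (O = 8 - ((0*2 + 3) - 1*2) = 8 - ((0 + 3) - 2) = 8 - (3 - 2) = 8 - 1*1 = 8 - 1 = 7)
-((t*1)*(-3) + O)² = -((8*1)*(-3) + 7)² = -(8*(-3) + 7)² = -(-24 + 7)² = -1*(-17)² = -1*289 = -289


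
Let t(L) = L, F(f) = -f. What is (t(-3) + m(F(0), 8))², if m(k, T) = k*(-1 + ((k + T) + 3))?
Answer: 9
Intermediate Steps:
m(k, T) = k*(2 + T + k) (m(k, T) = k*(-1 + ((T + k) + 3)) = k*(-1 + (3 + T + k)) = k*(2 + T + k))
(t(-3) + m(F(0), 8))² = (-3 + (-1*0)*(2 + 8 - 1*0))² = (-3 + 0*(2 + 8 + 0))² = (-3 + 0*10)² = (-3 + 0)² = (-3)² = 9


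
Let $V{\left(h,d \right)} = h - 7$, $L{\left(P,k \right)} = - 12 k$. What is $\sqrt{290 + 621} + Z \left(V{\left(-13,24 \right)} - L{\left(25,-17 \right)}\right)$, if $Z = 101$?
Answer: $-22624 + \sqrt{911} \approx -22594.0$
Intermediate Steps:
$V{\left(h,d \right)} = -7 + h$
$\sqrt{290 + 621} + Z \left(V{\left(-13,24 \right)} - L{\left(25,-17 \right)}\right) = \sqrt{290 + 621} + 101 \left(\left(-7 - 13\right) - \left(-12\right) \left(-17\right)\right) = \sqrt{911} + 101 \left(-20 - 204\right) = \sqrt{911} + 101 \left(-224\right) = \sqrt{911} - 22624 = -22624 + \sqrt{911}$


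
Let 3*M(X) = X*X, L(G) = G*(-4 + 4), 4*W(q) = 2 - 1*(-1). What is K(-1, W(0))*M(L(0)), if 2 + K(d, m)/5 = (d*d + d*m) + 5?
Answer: 0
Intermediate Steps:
W(q) = ¾ (W(q) = (2 - 1*(-1))/4 = (2 + 1)/4 = (¼)*3 = ¾)
L(G) = 0 (L(G) = G*0 = 0)
M(X) = X²/3 (M(X) = (X*X)/3 = X²/3)
K(d, m) = 15 + 5*d² + 5*d*m (K(d, m) = -10 + 5*((d*d + d*m) + 5) = -10 + 5*((d² + d*m) + 5) = -10 + 5*(5 + d² + d*m) = -10 + (25 + 5*d² + 5*d*m) = 15 + 5*d² + 5*d*m)
K(-1, W(0))*M(L(0)) = (15 + 5*(-1)² + 5*(-1)*(¾))*((⅓)*0²) = (15 + 5*1 - 15/4)*((⅓)*0) = (15 + 5 - 15/4)*0 = (65/4)*0 = 0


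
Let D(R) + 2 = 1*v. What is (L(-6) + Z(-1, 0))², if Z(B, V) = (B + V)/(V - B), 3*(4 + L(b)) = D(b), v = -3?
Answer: 400/9 ≈ 44.444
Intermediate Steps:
D(R) = -5 (D(R) = -2 + 1*(-3) = -2 - 3 = -5)
L(b) = -17/3 (L(b) = -4 + (⅓)*(-5) = -4 - 5/3 = -17/3)
Z(B, V) = (B + V)/(V - B)
(L(-6) + Z(-1, 0))² = (-17/3 + (-1*(-1) - 1*0)/(-1 - 1*0))² = (-17/3 + (1 + 0)/(-1 + 0))² = (-17/3 + 1/(-1))² = (-17/3 - 1*1)² = (-17/3 - 1)² = (-20/3)² = 400/9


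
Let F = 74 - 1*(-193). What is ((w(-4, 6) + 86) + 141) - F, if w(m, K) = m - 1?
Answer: -45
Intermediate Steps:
w(m, K) = -1 + m
F = 267 (F = 74 + 193 = 267)
((w(-4, 6) + 86) + 141) - F = (((-1 - 4) + 86) + 141) - 1*267 = ((-5 + 86) + 141) - 267 = (81 + 141) - 267 = 222 - 267 = -45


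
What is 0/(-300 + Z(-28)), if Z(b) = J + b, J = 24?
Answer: 0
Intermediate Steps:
Z(b) = 24 + b
0/(-300 + Z(-28)) = 0/(-300 + (24 - 28)) = 0/(-300 - 4) = 0/(-304) = 0*(-1/304) = 0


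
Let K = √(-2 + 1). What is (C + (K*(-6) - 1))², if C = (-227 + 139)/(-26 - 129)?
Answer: -860411/24025 + 804*I/155 ≈ -35.813 + 5.1871*I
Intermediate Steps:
K = I (K = √(-1) = I ≈ 1.0*I)
C = 88/155 (C = -88/(-155) = -88*(-1/155) = 88/155 ≈ 0.56774)
(C + (K*(-6) - 1))² = (88/155 + (I*(-6) - 1))² = (88/155 + (-6*I - 1))² = (88/155 + (-1 - 6*I))² = (-67/155 - 6*I)²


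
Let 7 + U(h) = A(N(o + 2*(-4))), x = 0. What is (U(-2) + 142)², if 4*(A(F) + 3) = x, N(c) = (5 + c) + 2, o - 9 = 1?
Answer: 17424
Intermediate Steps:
o = 10 (o = 9 + 1 = 10)
N(c) = 7 + c
A(F) = -3 (A(F) = -3 + (¼)*0 = -3 + 0 = -3)
U(h) = -10 (U(h) = -7 - 3 = -10)
(U(-2) + 142)² = (-10 + 142)² = 132² = 17424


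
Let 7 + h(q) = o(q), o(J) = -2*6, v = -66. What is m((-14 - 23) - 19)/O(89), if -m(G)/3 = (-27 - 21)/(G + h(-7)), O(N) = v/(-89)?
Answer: -712/275 ≈ -2.5891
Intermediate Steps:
o(J) = -12
h(q) = -19 (h(q) = -7 - 12 = -19)
O(N) = 66/89 (O(N) = -66/(-89) = -66*(-1/89) = 66/89)
m(G) = 144/(-19 + G) (m(G) = -3*(-27 - 21)/(G - 19) = -(-144)/(-19 + G) = 144/(-19 + G))
m((-14 - 23) - 19)/O(89) = (144/(-19 + ((-14 - 23) - 19)))/(66/89) = (144/(-19 + (-37 - 19)))*(89/66) = (144/(-19 - 56))*(89/66) = (144/(-75))*(89/66) = (144*(-1/75))*(89/66) = -48/25*89/66 = -712/275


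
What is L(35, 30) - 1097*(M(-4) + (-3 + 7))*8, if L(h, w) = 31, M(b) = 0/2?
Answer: -35073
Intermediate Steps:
M(b) = 0 (M(b) = 0*(½) = 0)
L(35, 30) - 1097*(M(-4) + (-3 + 7))*8 = 31 - 1097*(0 + (-3 + 7))*8 = 31 - 1097*(0 + 4)*8 = 31 - 4388*8 = 31 - 1097*32 = 31 - 35104 = -35073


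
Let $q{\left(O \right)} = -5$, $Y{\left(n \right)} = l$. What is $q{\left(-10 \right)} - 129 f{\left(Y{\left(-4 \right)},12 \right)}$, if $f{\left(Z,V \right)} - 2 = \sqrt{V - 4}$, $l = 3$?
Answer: $-263 - 258 \sqrt{2} \approx -627.87$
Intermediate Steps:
$Y{\left(n \right)} = 3$
$f{\left(Z,V \right)} = 2 + \sqrt{-4 + V}$ ($f{\left(Z,V \right)} = 2 + \sqrt{V - 4} = 2 + \sqrt{-4 + V}$)
$q{\left(-10 \right)} - 129 f{\left(Y{\left(-4 \right)},12 \right)} = -5 - 129 \left(2 + \sqrt{-4 + 12}\right) = -5 - 129 \left(2 + \sqrt{8}\right) = -5 - 129 \left(2 + 2 \sqrt{2}\right) = -5 - \left(258 + 258 \sqrt{2}\right) = -263 - 258 \sqrt{2}$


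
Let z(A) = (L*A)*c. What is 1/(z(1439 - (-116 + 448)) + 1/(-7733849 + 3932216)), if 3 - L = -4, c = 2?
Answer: 3801633/58917708233 ≈ 6.4524e-5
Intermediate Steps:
L = 7 (L = 3 - 1*(-4) = 3 + 4 = 7)
z(A) = 14*A (z(A) = (7*A)*2 = 14*A)
1/(z(1439 - (-116 + 448)) + 1/(-7733849 + 3932216)) = 1/(14*(1439 - (-116 + 448)) + 1/(-7733849 + 3932216)) = 1/(14*(1439 - 1*332) + 1/(-3801633)) = 1/(14*(1439 - 332) - 1/3801633) = 1/(14*1107 - 1/3801633) = 1/(15498 - 1/3801633) = 1/(58917708233/3801633) = 3801633/58917708233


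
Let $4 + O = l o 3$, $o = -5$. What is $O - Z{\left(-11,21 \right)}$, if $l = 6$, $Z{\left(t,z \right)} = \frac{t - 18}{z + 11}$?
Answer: $- \frac{2979}{32} \approx -93.094$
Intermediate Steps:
$Z{\left(t,z \right)} = \frac{-18 + t}{11 + z}$
$O = -94$ ($O = -4 + 6 \left(-5\right) 3 = -4 - 90 = -94$)
$O - Z{\left(-11,21 \right)} = -94 - \frac{-18 - 11}{11 + 21} = -94 - \frac{1}{32} \left(-29\right) = -94 - - \frac{29}{32} = -94 + \frac{29}{32} = - \frac{2979}{32}$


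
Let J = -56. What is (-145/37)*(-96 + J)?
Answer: 22040/37 ≈ 595.68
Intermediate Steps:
(-145/37)*(-96 + J) = (-145/37)*(-96 - 56) = -145*1/37*(-152) = -145/37*(-152) = 22040/37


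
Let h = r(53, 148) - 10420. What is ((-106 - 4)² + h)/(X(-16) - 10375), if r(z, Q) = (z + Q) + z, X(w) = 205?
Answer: -967/5085 ≈ -0.19017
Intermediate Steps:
r(z, Q) = Q + 2*z (r(z, Q) = (Q + z) + z = Q + 2*z)
h = -10166 (h = (148 + 2*53) - 10420 = (148 + 106) - 10420 = 254 - 10420 = -10166)
((-106 - 4)² + h)/(X(-16) - 10375) = ((-106 - 4)² - 10166)/(205 - 10375) = ((-110)² - 10166)/(-10170) = (12100 - 10166)*(-1/10170) = 1934*(-1/10170) = -967/5085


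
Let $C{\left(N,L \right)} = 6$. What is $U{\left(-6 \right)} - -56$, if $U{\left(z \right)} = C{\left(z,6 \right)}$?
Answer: $62$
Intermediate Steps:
$U{\left(z \right)} = 6$
$U{\left(-6 \right)} - -56 = 6 - -56 = 6 + 56 = 62$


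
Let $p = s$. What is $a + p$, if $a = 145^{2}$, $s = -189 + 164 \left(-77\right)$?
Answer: $8208$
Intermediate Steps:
$s = -12817$ ($s = -189 - 12628 = -12817$)
$p = -12817$
$a = 21025$
$a + p = 21025 - 12817 = 8208$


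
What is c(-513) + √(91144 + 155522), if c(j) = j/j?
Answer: 1 + 7*√5034 ≈ 497.65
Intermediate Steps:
c(j) = 1
c(-513) + √(91144 + 155522) = 1 + √(91144 + 155522) = 1 + √246666 = 1 + 7*√5034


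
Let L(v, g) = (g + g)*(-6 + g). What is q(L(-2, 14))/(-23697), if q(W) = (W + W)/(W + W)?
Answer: -1/23697 ≈ -4.2199e-5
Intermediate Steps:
L(v, g) = 2*g*(-6 + g) (L(v, g) = (2*g)*(-6 + g) = 2*g*(-6 + g))
q(W) = 1 (q(W) = (2*W)/((2*W)) = (2*W)*(1/(2*W)) = 1)
q(L(-2, 14))/(-23697) = 1/(-23697) = 1*(-1/23697) = -1/23697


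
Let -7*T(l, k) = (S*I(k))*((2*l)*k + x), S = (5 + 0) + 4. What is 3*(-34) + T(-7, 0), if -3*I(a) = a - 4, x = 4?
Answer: -762/7 ≈ -108.86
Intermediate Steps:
I(a) = 4/3 - a/3 (I(a) = -(a - 4)/3 = -(-4 + a)/3 = 4/3 - a/3)
S = 9 (S = 5 + 4 = 9)
T(l, k) = -(4 + 2*k*l)*(12 - 3*k)/7 (T(l, k) = -9*(4/3 - k/3)*((2*l)*k + 4)/7 = -(12 - 3*k)*(2*k*l + 4)/7 = -(12 - 3*k)*(4 + 2*k*l)/7 = -(4 + 2*k*l)*(12 - 3*k)/7)
3*(-34) + T(-7, 0) = 3*(-34) + 6*(-4 + 0)*(2 + 0*(-7))/7 = -102 + (6/7)*(-4)*(2 + 0) = -102 + (6/7)*(-4)*2 = -102 - 48/7 = -762/7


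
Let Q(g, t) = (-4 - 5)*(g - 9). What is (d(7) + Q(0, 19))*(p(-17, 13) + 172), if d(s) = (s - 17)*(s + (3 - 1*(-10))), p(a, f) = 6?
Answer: -21182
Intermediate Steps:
Q(g, t) = 81 - 9*g (Q(g, t) = -9*(-9 + g) = 81 - 9*g)
d(s) = (-17 + s)*(13 + s) (d(s) = (-17 + s)*(s + (3 + 10)) = (-17 + s)*(s + 13) = (-17 + s)*(13 + s))
(d(7) + Q(0, 19))*(p(-17, 13) + 172) = ((-221 + 7² - 4*7) + (81 - 9*0))*(6 + 172) = ((-221 + 49 - 28) + (81 + 0))*178 = (-200 + 81)*178 = -119*178 = -21182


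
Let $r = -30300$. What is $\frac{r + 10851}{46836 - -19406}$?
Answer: $- \frac{19449}{66242} \approx -0.29361$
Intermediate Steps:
$\frac{r + 10851}{46836 - -19406} = \frac{-30300 + 10851}{46836 - -19406} = - \frac{19449}{46836 + 19406} = - \frac{19449}{66242}$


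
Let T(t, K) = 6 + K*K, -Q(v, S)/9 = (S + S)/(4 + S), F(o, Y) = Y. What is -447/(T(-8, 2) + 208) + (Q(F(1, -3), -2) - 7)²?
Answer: 25931/218 ≈ 118.95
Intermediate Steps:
Q(v, S) = -18*S/(4 + S) (Q(v, S) = -9*(S + S)/(4 + S) = -9*2*S/(4 + S) = -18*S/(4 + S))
T(t, K) = 6 + K²
-447/(T(-8, 2) + 208) + (Q(F(1, -3), -2) - 7)² = -447/((6 + 2²) + 208) + (-18*(-2)/(4 - 2) - 7)² = -447/((6 + 4) + 208) + (-18*(-2)/2 - 7)² = -447/(10 + 208) + (-18*(-2)*½ - 7)² = -447/218 + (18 - 7)² = -447*1/218 + 11² = -447/218 + 121 = 25931/218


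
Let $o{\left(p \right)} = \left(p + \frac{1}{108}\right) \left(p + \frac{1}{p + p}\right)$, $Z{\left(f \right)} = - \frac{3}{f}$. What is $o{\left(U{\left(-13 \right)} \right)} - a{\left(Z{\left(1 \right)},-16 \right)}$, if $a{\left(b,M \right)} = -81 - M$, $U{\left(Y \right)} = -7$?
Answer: $\frac{19225}{168} \approx 114.43$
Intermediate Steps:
$o{\left(p \right)} = \left(\frac{1}{108} + p\right) \left(p + \frac{1}{2 p}\right)$ ($o{\left(p \right)} = \left(p + \frac{1}{108}\right) \left(p + \frac{1}{2 p}\right) = \left(\frac{1}{108} + p\right) \left(p + \frac{1}{2 p}\right)$)
$o{\left(U{\left(-13 \right)} \right)} - a{\left(Z{\left(1 \right)},-16 \right)} = \left(\frac{1}{2} + \left(-7\right)^{2} + \frac{1}{108} \left(-7\right) + \frac{1}{216 \left(-7\right)}\right) - \left(-81 - -16\right) = \left(\frac{1}{2} + 49 - \frac{7}{108} + \frac{1}{216} \left(- \frac{1}{7}\right)\right) - \left(-81 + 16\right) = \left(\frac{1}{2} + 49 - \frac{7}{108} - \frac{1}{1512}\right) - -65 = \frac{8305}{168} + 65 = \frac{19225}{168}$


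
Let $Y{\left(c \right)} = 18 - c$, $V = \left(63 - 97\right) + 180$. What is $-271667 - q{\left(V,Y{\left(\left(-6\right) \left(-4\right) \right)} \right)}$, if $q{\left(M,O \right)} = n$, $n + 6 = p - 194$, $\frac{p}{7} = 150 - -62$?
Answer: $-272951$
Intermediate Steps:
$p = 1484$ ($p = 7 \left(150 - -62\right) = 7 \left(150 + 62\right) = 7 \cdot 212 = 1484$)
$V = 146$ ($V = -34 + 180 = 146$)
$n = 1284$ ($n = -6 + \left(1484 - 194\right) = -6 + 1290 = 1284$)
$q{\left(M,O \right)} = 1284$
$-271667 - q{\left(V,Y{\left(\left(-6\right) \left(-4\right) \right)} \right)} = -271667 - 1284 = -272951$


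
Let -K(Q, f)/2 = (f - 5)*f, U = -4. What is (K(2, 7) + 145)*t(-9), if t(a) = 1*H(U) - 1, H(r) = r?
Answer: -585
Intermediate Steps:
K(Q, f) = -2*f*(-5 + f) (K(Q, f) = -2*(f - 5)*f = -2*(-5 + f)*f = -2*f*(-5 + f))
t(a) = -5 (t(a) = 1*(-4) - 1 = -4 - 1 = -5)
(K(2, 7) + 145)*t(-9) = (2*7*(5 - 1*7) + 145)*(-5) = (2*7*(5 - 7) + 145)*(-5) = (2*7*(-2) + 145)*(-5) = (-28 + 145)*(-5) = 117*(-5) = -585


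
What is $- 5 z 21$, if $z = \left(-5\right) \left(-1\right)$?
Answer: $-525$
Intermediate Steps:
$z = 5$
$- 5 z 21 = \left(-5\right) 5 \cdot 21 = \left(-25\right) 21 = -525$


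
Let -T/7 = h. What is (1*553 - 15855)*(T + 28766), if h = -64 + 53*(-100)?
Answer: -1014736828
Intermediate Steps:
h = -5364 (h = -64 - 5300 = -5364)
T = 37548 (T = -7*(-5364) = 37548)
(1*553 - 15855)*(T + 28766) = (1*553 - 15855)*(37548 + 28766) = (553 - 15855)*66314 = -15302*66314 = -1014736828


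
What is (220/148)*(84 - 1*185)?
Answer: -5555/37 ≈ -150.14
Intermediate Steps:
(220/148)*(84 - 1*185) = (220*(1/148))*(84 - 185) = (55/37)*(-101) = -5555/37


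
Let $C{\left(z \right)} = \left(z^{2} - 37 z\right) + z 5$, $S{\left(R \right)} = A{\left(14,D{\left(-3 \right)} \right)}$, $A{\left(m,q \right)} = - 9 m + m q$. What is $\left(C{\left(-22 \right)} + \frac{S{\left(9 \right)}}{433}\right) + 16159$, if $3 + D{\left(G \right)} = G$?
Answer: $\frac{7511041}{433} \approx 17347.0$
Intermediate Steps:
$D{\left(G \right)} = -3 + G$
$S{\left(R \right)} = -210$ ($S{\left(R \right)} = 14 \left(-9 - 6\right) = 14 \left(-15\right) = -210$)
$C{\left(z \right)} = z^{2} - 32 z$ ($C{\left(z \right)} = \left(z^{2} - 37 z\right) + 5 z = z^{2} - 32 z$)
$\left(C{\left(-22 \right)} + \frac{S{\left(9 \right)}}{433}\right) + 16159 = \left(- 22 \left(-32 - 22\right) - \frac{210}{433}\right) + 16159 = \left(\left(-22\right) \left(-54\right) - \frac{210}{433}\right) + 16159 = \left(1188 - \frac{210}{433}\right) + 16159 = \frac{514194}{433} + 16159 = \frac{7511041}{433}$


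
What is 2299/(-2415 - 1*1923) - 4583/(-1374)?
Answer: 1393519/496701 ≈ 2.8055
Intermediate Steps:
2299/(-2415 - 1*1923) - 4583/(-1374) = 2299/(-2415 - 1923) - 4583*(-1/1374) = 2299/(-4338) + 4583/1374 = 2299*(-1/4338) + 4583/1374 = -2299/4338 + 4583/1374 = 1393519/496701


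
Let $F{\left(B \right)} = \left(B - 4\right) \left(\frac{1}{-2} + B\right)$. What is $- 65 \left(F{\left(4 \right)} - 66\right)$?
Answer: $4290$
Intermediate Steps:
$F{\left(B \right)} = \left(-4 + B\right) \left(- \frac{1}{2} + B\right)$
$- 65 \left(F{\left(4 \right)} - 66\right) = - 65 \left(\left(2 + 4^{2} - 18\right) - 66\right) = - 65 \left(\left(2 + 16 - 18\right) - 66\right) = - 65 \left(0 - 66\right) = \left(-65\right) \left(-66\right) = 4290$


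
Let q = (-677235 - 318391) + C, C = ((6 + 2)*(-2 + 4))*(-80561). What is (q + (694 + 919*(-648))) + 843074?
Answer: -2036346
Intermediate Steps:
C = -1288976 (C = (8*2)*(-80561) = 16*(-80561) = -1288976)
q = -2284602 (q = (-677235 - 318391) - 1288976 = -995626 - 1288976 = -2284602)
(q + (694 + 919*(-648))) + 843074 = (-2284602 + (694 + 919*(-648))) + 843074 = (-2284602 + (694 - 595512)) + 843074 = (-2284602 - 594818) + 843074 = -2879420 + 843074 = -2036346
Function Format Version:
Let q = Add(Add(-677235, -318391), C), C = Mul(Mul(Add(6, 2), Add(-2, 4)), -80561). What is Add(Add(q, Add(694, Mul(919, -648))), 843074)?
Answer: -2036346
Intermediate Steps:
C = -1288976 (C = Mul(Mul(8, 2), -80561) = Mul(16, -80561) = -1288976)
q = -2284602 (q = Add(Add(-677235, -318391), -1288976) = Add(-995626, -1288976) = -2284602)
Add(Add(q, Add(694, Mul(919, -648))), 843074) = Add(Add(-2284602, Add(694, Mul(919, -648))), 843074) = Add(Add(-2284602, Add(694, -595512)), 843074) = Add(Add(-2284602, -594818), 843074) = Add(-2879420, 843074) = -2036346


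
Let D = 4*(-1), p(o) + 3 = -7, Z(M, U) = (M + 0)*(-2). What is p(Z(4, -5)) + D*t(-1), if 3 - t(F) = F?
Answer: -26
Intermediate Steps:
t(F) = 3 - F
Z(M, U) = -2*M (Z(M, U) = M*(-2) = -2*M)
p(o) = -10 (p(o) = -3 - 7 = -10)
D = -4
p(Z(4, -5)) + D*t(-1) = -10 - 4*(3 - 1*(-1)) = -10 - 4*(3 + 1) = -10 - 4*4 = -10 - 16 = -26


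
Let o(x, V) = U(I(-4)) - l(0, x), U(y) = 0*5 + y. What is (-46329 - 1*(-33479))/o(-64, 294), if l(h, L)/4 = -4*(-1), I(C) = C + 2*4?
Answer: 6425/6 ≈ 1070.8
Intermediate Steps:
I(C) = 8 + C (I(C) = C + 8 = 8 + C)
l(h, L) = 16 (l(h, L) = 4*(-4*(-1)) = 4*4 = 16)
U(y) = y (U(y) = 0 + y = y)
o(x, V) = -12 (o(x, V) = (8 - 4) - 1*16 = 4 - 16 = -12)
(-46329 - 1*(-33479))/o(-64, 294) = (-46329 - 1*(-33479))/(-12) = (-46329 + 33479)*(-1/12) = -12850*(-1/12) = 6425/6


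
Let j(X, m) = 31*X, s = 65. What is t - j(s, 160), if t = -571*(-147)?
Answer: 81922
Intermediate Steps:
t = 83937
t - j(s, 160) = 83937 - 31*65 = 83937 - 1*2015 = 83937 - 2015 = 81922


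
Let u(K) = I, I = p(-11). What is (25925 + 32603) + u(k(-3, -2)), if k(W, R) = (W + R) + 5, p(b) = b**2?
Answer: 58649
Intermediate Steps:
k(W, R) = 5 + R + W (k(W, R) = (R + W) + 5 = 5 + R + W)
I = 121 (I = (-11)**2 = 121)
u(K) = 121
(25925 + 32603) + u(k(-3, -2)) = (25925 + 32603) + 121 = 58528 + 121 = 58649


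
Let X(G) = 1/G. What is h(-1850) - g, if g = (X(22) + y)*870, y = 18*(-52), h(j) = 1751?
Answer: 8976346/11 ≈ 8.1603e+5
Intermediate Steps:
y = -936
g = -8957085/11 (g = (1/22 - 936)*870 = -20591/22*870 = -8957085/11 ≈ -8.1428e+5)
h(-1850) - g = 1751 - 1*(-8957085/11) = 1751 + 8957085/11 = 8976346/11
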